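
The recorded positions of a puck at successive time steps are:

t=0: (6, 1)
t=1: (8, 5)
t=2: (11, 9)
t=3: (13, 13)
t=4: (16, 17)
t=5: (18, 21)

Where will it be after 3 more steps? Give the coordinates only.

(26, 33)

Step-to-step displacements: (+2, +4), (+3, +4), (+2, +4), (+3, +4), (+2, +4) — a repeating cycle of length 2.
step 6: apply (+3, +4) → (21, 25)
step 7: apply (+2, +4) → (23, 29)
step 8: apply (+3, +4) → (26, 33)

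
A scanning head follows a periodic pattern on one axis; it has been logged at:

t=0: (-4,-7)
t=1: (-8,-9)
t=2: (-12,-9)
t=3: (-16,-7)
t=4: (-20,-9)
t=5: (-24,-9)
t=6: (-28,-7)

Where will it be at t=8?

The first coordinate changes by -4 each step, so at step 8 it is -4 + 8·(-4) = -36.
The second coordinate repeats the cycle [-7, -9, -9] with period 3; step 8 mod 3 = 2, giving -9.

(-36,-9)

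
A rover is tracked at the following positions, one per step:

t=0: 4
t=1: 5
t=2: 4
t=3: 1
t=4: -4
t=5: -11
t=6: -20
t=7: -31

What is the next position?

-44

Taking differences between consecutive positions: +1, -1, -3, -5, -7, -9, -11. These grow by -2 each step.
step 8: -31 − 13 → -44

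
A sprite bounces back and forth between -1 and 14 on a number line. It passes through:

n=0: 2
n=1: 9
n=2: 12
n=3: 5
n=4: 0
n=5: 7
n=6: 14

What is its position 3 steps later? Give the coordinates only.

5

The value travels 7 per step and bounces off the walls at -1 and 14.
  step 7: 14 → 7
  step 8: 7 → 0
  step 9: 0 → 5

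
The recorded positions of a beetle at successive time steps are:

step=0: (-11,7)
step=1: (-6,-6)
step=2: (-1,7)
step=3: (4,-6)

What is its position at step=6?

(19,7)

First: linear, +5 per step → 19 at step 6.
Second: cycles through 7, -6 every 2 steps. Step 6 lands at position 0 of the cycle → 7.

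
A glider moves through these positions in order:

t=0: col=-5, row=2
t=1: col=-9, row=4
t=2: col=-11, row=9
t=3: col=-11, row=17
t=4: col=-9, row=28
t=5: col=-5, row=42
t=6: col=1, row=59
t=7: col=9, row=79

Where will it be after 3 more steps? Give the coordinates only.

First differences are (-4,+2), (-2,+5), (+0,+8), (+2,+11), (+4,+14), (+6,+17), (+8,+20); their common second difference is (+2,+3) (constant acceleration).
step 8: col=9, row=79 + (+10,+23) → col=19, row=102
step 9: col=19, row=102 + (+12,+26) → col=31, row=128
step 10: col=31, row=128 + (+14,+29) → col=45, row=157

col=45, row=157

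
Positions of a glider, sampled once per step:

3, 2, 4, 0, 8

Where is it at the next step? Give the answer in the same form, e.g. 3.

-8

Consecutive displacements -1, +2, -4, +8 scale by a factor of -2 each step.
step 5: 8 − 16 → -8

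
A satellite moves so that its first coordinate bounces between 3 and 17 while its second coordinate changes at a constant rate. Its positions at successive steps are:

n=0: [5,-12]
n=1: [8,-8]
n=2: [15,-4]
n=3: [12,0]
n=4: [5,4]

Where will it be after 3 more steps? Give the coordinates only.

[12,16]

The first coordinate reflects between 3 and 17, moving 7 per step.
  step 5: 5 → 8
  step 6: 8 → 15
  step 7: 15 → 12
The second coordinate changes by +4 each step: at step 7 it is 16.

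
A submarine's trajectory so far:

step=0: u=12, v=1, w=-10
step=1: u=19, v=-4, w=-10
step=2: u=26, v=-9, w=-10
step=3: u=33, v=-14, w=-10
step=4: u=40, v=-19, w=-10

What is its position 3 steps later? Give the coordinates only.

u=61, v=-34, w=-10

Each step adds (+7, -5, +0) to the position.
step 5: u=40, v=-19, w=-10 + (+7, -5, +0) → u=47, v=-24, w=-10
step 6: u=47, v=-24, w=-10 + (+7, -5, +0) → u=54, v=-29, w=-10
step 7: u=54, v=-29, w=-10 + (+7, -5, +0) → u=61, v=-34, w=-10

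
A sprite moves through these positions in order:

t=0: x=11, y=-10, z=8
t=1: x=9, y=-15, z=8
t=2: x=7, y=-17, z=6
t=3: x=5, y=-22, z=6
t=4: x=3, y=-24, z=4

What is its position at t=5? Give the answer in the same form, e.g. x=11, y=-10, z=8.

x=1, y=-29, z=4

Differencing gives (-2, -5, +0), (-2, -2, -2), (-2, -5, +0), (-2, -2, -2). This is the pattern (-2, -5, +0), (-2, -2, -2) repeated.
step 5: apply (-2, -5, +0) → x=1, y=-29, z=4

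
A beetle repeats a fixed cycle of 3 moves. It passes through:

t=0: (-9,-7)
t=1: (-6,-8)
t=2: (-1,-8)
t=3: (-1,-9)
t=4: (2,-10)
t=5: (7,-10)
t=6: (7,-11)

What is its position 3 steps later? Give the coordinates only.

(15,-13)

Differencing gives (+3,-1), (+5,+0), (+0,-1), (+3,-1), (+5,+0), (+0,-1). This is the pattern (+3,-1), (+5,+0), (+0,-1) repeated.
step 7: apply (+3,-1) → (10,-12)
step 8: apply (+5,+0) → (15,-12)
step 9: apply (+0,-1) → (15,-13)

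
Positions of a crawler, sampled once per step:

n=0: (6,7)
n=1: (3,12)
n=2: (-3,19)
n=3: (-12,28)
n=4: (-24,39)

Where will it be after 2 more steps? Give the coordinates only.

Taking differences between consecutive positions: (-3,+5), (-6,+7), (-9,+9), (-12,+11). These grow by (-3,+2) each step.
step 5: (-24,39) + (-15,+13) → (-39,52)
step 6: (-39,52) + (-18,+15) → (-57,67)

(-57,67)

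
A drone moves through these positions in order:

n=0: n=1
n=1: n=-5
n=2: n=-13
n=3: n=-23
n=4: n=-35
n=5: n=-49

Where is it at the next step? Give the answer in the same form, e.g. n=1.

n=-65

Taking differences between consecutive positions: -6, -8, -10, -12, -14. These grow by -2 each step.
step 6: -49 − 16 → n=-65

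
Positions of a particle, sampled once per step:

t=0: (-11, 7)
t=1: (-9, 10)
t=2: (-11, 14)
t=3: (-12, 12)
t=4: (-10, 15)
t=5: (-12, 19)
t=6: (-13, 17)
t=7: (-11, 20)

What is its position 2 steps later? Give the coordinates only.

Step-to-step displacements: (+2, +3), (-2, +4), (-1, -2), (+2, +3), (-2, +4), (-1, -2), (+2, +3) — a repeating cycle of length 3.
step 8: apply (-2, +4) → (-13, 24)
step 9: apply (-1, -2) → (-14, 22)

(-14, 22)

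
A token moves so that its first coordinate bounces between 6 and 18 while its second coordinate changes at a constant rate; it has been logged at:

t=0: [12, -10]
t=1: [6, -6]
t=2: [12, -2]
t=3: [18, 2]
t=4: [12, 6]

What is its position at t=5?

The first coordinate travels 6 per step and bounces off the walls at 6 and 18.
  step 5: 12 → 6
The second coordinate changes by +4 each step: at step 5 it is 10.

[6, 10]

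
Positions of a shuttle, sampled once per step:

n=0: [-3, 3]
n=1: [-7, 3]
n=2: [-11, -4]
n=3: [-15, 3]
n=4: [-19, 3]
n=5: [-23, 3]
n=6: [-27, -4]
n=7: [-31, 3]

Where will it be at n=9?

[-39, 3]

The first coordinate changes by -4 each step, so at step 9 it is -3 + 9·(-4) = -39.
The second coordinate repeats the cycle [3, 3, -4, 3] with period 4; step 9 mod 4 = 1, giving 3.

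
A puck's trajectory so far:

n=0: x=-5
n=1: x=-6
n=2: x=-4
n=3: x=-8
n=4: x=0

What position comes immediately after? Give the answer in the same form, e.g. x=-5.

x=-16

Consecutive displacements -1, +2, -4, +8 scale by a factor of -2 each step.
step 5: 0 − 16 → x=-16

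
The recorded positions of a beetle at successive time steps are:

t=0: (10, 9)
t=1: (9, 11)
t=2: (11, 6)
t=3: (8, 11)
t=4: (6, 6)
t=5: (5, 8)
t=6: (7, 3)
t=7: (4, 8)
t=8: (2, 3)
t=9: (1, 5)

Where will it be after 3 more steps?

(-2, 0)

Step-to-step displacements: (-1, +2), (+2, -5), (-3, +5), (-2, -5), (-1, +2), (+2, -5), (-3, +5), (-2, -5), (-1, +2) — a repeating cycle of length 4.
step 10: apply (+2, -5) → (3, 0)
step 11: apply (-3, +5) → (0, 5)
step 12: apply (-2, -5) → (-2, 0)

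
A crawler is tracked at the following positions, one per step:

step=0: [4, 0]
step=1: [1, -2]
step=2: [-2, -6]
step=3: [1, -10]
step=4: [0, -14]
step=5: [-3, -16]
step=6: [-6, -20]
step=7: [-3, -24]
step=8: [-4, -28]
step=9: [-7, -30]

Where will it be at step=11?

The moves between consecutive positions are [-3, -2], [-3, -4], [+3, -4], [-1, -4], [-3, -2], [-3, -4], [+3, -4], [-1, -4], [-3, -2]; they repeat the 4-cycle [[-3, -2], [-3, -4], [+3, -4], [-1, -4]].
step 10: apply [-3, -4] → [-10, -34]
step 11: apply [+3, -4] → [-7, -38]

[-7, -38]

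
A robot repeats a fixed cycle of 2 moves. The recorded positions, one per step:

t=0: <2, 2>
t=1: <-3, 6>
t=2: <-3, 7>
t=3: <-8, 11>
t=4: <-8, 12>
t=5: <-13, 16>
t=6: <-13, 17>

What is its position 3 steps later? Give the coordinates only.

<-23, 26>

Step-to-step displacements: <-5, +4>, <+0, +1>, <-5, +4>, <+0, +1>, <-5, +4>, <+0, +1> — a repeating cycle of length 2.
step 7: apply <-5, +4> → <-18, 21>
step 8: apply <+0, +1> → <-18, 22>
step 9: apply <-5, +4> → <-23, 26>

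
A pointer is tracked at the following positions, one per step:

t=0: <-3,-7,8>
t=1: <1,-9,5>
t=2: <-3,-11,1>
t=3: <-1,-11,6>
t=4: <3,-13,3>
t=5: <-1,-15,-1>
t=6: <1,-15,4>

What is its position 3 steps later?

<3,-19,2>

The moves between consecutive positions are <+4,-2,-3>, <-4,-2,-4>, <+2,+0,+5>, <+4,-2,-3>, <-4,-2,-4>, <+2,+0,+5>; they repeat the 3-cycle [<+4,-2,-3>, <-4,-2,-4>, <+2,+0,+5>].
step 7: apply <+4,-2,-3> → <5,-17,1>
step 8: apply <-4,-2,-4> → <1,-19,-3>
step 9: apply <+2,+0,+5> → <3,-19,2>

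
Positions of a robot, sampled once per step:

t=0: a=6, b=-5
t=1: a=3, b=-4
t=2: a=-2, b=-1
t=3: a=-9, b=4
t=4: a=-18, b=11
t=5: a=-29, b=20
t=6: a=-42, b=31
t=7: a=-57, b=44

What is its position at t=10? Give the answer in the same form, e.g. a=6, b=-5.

First differences are (-3, +1), (-5, +3), (-7, +5), (-9, +7), (-11, +9), (-13, +11), (-15, +13); their common second difference is (-2, +2) (constant acceleration).
step 8: a=-57, b=44 + (-17, +15) → a=-74, b=59
step 9: a=-74, b=59 + (-19, +17) → a=-93, b=76
step 10: a=-93, b=76 + (-21, +19) → a=-114, b=95

a=-114, b=95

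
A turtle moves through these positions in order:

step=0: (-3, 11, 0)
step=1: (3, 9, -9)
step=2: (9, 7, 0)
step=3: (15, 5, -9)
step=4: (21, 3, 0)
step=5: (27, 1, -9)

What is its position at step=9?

(51, -7, -9)

First: linear, +6 per step → 51 at step 9.
Second: linear, -2 per step → -7 at step 9.
Third: cycles through 0, -9 every 2 steps. Step 9 lands at position 1 of the cycle → -9.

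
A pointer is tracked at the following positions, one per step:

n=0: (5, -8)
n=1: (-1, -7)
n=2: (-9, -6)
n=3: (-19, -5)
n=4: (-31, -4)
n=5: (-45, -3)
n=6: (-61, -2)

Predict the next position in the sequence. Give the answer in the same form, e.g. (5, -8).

(-79, -1)

First differences are (-6, +1), (-8, +1), (-10, +1), (-12, +1), (-14, +1), (-16, +1); their common second difference is (-2, +0) (constant acceleration).
step 7: (-61, -2) + (-18, +1) → (-79, -1)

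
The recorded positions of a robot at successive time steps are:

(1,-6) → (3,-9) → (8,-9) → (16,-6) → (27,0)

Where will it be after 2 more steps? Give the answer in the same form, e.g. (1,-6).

(58,21)

Successive displacements: (+2,-3), (+5,+0), (+8,+3), (+11,+6) — each changes by (+3,+3).
step 5: (27,0) + (+14,+9) → (41,9)
step 6: (41,9) + (+17,+12) → (58,21)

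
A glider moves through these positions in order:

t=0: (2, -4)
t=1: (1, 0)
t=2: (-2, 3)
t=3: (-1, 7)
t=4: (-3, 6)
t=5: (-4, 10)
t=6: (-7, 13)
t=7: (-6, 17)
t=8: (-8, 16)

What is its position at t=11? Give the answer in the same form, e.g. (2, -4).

(-11, 27)

The moves between consecutive positions are (-1, +4), (-3, +3), (+1, +4), (-2, -1), (-1, +4), (-3, +3), (+1, +4), (-2, -1); they repeat the 4-cycle [(-1, +4), (-3, +3), (+1, +4), (-2, -1)].
step 9: apply (-1, +4) → (-9, 20)
step 10: apply (-3, +3) → (-12, 23)
step 11: apply (+1, +4) → (-11, 27)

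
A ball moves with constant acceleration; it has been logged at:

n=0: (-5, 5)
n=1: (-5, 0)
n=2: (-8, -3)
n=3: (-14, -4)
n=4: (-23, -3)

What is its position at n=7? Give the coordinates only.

(-68, 12)

Successive displacements: (+0, -5), (-3, -3), (-6, -1), (-9, +1) — each changes by (-3, +2).
step 5: (-23, -3) + (-12, +3) → (-35, 0)
step 6: (-35, 0) + (-15, +5) → (-50, 5)
step 7: (-50, 5) + (-18, +7) → (-68, 12)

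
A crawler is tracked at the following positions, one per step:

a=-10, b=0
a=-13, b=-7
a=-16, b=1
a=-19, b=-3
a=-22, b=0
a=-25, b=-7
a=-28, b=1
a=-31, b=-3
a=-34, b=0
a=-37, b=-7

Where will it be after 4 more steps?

The a coordinate changes by -3 each step, so at step 13 it is -10 + 13·(-3) = -49.
The b coordinate repeats the cycle [0, -7, 1, -3] with period 4; step 13 mod 4 = 1, giving -7.

a=-49, b=-7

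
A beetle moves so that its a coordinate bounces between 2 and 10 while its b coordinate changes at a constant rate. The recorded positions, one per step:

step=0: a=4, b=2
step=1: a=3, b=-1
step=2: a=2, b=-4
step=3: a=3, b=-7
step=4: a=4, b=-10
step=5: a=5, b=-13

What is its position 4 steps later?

a=9, b=-25

The a coordinate travels 1 per step and bounces off the walls at 2 and 10.
  step 6: 5 → 6
  step 7: 6 → 7
  step 8: 7 → 8
  step 9: 8 → 9
The b coordinate changes by -3 each step: at step 9 it is -25.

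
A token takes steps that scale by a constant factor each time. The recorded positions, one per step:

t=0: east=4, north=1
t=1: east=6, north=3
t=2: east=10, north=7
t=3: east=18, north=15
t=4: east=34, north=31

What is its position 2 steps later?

east=130, north=127

The jumps are (+2, +2), (+4, +4), (+8, +8), (+16, +16) — a geometric progression with ratio 2.
step 5: east=34, north=31 + (+32, +32) → east=66, north=63
step 6: east=66, north=63 + (+64, +64) → east=130, north=127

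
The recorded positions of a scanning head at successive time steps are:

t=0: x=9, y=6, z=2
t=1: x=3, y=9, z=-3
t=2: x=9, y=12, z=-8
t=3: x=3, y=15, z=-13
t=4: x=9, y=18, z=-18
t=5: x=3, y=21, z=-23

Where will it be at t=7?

The x coordinate repeats the cycle [9, 3] with period 2; step 7 mod 2 = 1, giving 3.
The y coordinate changes by +3 each step, so at step 7 it is 6 + 7·(3) = 27.
The z coordinate changes by -5 each step, so at step 7 it is 2 + 7·(-5) = -33.

x=3, y=27, z=-33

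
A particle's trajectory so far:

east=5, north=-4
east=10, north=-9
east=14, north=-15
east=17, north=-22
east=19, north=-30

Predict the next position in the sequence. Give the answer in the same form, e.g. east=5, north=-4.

Taking differences between consecutive positions: (+5, -5), (+4, -6), (+3, -7), (+2, -8). These grow by (-1, -1) each step.
step 5: east=19, north=-30 + (+1, -9) → east=20, north=-39

east=20, north=-39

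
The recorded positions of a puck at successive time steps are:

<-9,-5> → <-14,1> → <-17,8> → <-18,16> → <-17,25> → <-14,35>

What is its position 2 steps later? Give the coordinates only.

<-2,58>

First differences are <-5,+6>, <-3,+7>, <-1,+8>, <+1,+9>, <+3,+10>; their common second difference is <+2,+1> (constant acceleration).
step 6: <-14,35> + <+5,+11> → <-9,46>
step 7: <-9,46> + <+7,+12> → <-2,58>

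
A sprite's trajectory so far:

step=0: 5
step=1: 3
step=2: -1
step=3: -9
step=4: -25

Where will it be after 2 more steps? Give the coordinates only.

The jumps are -2, -4, -8, -16 — a geometric progression with ratio 2.
step 5: -25 − 32 → -57
step 6: -57 − 64 → -121

-121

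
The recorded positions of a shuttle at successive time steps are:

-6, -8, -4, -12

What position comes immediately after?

4

Step-to-step displacements: -2, +4, -8; each is -2× the previous.
step 4: -12 + 16 → 4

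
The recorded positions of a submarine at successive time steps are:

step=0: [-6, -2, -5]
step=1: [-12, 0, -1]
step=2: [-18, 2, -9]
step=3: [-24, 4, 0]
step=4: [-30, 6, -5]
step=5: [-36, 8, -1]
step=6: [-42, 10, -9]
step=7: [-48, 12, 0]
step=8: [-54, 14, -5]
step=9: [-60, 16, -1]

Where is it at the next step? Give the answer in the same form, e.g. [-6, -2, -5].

The first coordinate changes by -6 each step, so at step 10 it is -6 + 10·(-6) = -66.
The second coordinate changes by +2 each step, so at step 10 it is -2 + 10·(2) = 18.
The third coordinate repeats the cycle [-5, -1, -9, 0] with period 4; step 10 mod 4 = 2, giving -9.

[-66, 18, -9]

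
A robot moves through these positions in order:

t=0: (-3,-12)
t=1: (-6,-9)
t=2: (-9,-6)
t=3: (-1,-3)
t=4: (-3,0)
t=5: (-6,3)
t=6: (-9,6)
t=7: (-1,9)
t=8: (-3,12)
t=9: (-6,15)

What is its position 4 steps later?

First: cycles through -3, -6, -9, -1 every 4 steps. Step 13 lands at position 1 of the cycle → -6.
Second: linear, +3 per step → 27 at step 13.

(-6,27)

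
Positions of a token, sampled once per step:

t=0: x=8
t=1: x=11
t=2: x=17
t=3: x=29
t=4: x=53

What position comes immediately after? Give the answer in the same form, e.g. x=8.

x=101

Step-to-step displacements: +3, +6, +12, +24; each is 2× the previous.
step 5: 53 + 48 → x=101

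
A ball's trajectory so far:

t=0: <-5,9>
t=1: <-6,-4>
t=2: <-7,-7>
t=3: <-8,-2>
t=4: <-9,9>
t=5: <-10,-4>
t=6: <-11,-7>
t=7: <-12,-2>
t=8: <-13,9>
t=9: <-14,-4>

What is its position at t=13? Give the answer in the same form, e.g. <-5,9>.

The first coordinate changes by -1 each step, so at step 13 it is -5 + 13·(-1) = -18.
The second coordinate repeats the cycle [9, -4, -7, -2] with period 4; step 13 mod 4 = 1, giving -4.

<-18,-4>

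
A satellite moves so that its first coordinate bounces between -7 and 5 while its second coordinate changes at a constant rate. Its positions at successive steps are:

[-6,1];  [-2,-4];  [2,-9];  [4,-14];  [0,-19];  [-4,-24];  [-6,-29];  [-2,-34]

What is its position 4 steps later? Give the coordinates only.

[-4,-54]

The first coordinate reflects between -7 and 5, moving 4 per step.
  step 8: -2 → 2
  step 9: 2 → 4
  step 10: 4 → 0
  step 11: 0 → -4
The second coordinate changes by -5 each step: at step 11 it is -54.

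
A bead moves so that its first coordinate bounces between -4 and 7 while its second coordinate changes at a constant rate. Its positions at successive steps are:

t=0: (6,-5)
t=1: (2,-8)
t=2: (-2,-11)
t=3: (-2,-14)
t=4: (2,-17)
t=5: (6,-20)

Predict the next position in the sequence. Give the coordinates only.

(4,-23)

The first coordinate travels 4 per step and bounces off the walls at -4 and 7.
  step 6: 6 → 4
The second coordinate changes by -3 each step: at step 6 it is -23.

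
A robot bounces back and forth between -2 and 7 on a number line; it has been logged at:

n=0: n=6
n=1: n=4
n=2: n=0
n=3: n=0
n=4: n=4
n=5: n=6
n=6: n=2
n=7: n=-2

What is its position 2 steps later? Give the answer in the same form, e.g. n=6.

The value reflects between -2 and 7, moving 4 per step.
  step 8: -2 → 2
  step 9: 2 → 6

n=6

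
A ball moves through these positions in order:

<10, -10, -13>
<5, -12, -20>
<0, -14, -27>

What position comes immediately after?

Constant displacement of <-5, -2, -7> per step.
step 3: <0, -14, -27> + <-5, -2, -7> → <-5, -16, -34>

<-5, -16, -34>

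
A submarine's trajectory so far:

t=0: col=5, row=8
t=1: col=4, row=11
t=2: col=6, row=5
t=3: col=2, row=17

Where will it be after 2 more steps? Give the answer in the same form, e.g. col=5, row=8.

Step-to-step displacements: (-1, +3), (+2, -6), (-4, +12); each is -2× the previous.
step 4: col=2, row=17 + (+8, -24) → col=10, row=-7
step 5: col=10, row=-7 + (-16, +48) → col=-6, row=41

col=-6, row=41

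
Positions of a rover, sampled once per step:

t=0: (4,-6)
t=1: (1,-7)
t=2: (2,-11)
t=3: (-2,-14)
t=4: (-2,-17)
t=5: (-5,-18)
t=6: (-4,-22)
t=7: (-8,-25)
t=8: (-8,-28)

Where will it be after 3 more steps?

Step-to-step displacements: (-3,-1), (+1,-4), (-4,-3), (+0,-3), (-3,-1), (+1,-4), (-4,-3), (+0,-3) — a repeating cycle of length 4.
step 9: apply (-3,-1) → (-11,-29)
step 10: apply (+1,-4) → (-10,-33)
step 11: apply (-4,-3) → (-14,-36)

(-14,-36)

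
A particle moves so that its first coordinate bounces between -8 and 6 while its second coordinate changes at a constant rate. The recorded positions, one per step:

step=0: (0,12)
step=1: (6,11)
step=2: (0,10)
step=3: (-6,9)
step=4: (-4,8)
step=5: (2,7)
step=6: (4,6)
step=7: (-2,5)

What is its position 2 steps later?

The first coordinate travels 6 per step and bounces off the walls at -8 and 6.
  step 8: -2 → -8
  step 9: -8 → -2
The second coordinate changes by -1 each step: at step 9 it is 3.

(-2,3)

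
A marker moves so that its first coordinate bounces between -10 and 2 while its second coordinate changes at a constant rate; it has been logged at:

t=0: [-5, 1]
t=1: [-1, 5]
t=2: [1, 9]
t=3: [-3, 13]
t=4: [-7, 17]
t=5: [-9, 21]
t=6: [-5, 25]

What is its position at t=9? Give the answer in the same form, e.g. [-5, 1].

The first coordinate reflects between -10 and 2, moving 4 per step.
  step 7: -5 → -1
  step 8: -1 → 1
  step 9: 1 → -3
The second coordinate changes by +4 each step: at step 9 it is 37.

[-3, 37]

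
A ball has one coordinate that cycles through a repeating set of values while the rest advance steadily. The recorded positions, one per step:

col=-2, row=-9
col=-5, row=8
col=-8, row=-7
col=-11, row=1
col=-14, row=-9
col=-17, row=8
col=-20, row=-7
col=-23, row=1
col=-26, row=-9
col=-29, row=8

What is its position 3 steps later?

Col: linear, -3 per step → -38 at step 12.
Row: cycles through -9, 8, -7, 1 every 4 steps. Step 12 lands at position 0 of the cycle → -9.

col=-38, row=-9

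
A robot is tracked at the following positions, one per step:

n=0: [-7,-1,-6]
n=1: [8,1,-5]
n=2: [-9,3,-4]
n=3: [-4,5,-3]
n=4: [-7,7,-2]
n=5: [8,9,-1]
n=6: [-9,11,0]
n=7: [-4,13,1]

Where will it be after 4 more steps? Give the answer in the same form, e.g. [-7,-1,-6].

[-4,21,5]

First: cycles through -7, 8, -9, -4 every 4 steps. Step 11 lands at position 3 of the cycle → -4.
Second: linear, +2 per step → 21 at step 11.
Third: linear, +1 per step → 5 at step 11.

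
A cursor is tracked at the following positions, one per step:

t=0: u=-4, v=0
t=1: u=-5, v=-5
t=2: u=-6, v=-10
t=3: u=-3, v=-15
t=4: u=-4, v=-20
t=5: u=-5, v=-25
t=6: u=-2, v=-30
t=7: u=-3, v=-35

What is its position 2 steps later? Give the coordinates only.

u=-1, v=-45

Differencing gives (-1, -5), (-1, -5), (+3, -5), (-1, -5), (-1, -5), (+3, -5), (-1, -5). This is the pattern (-1, -5), (-1, -5), (+3, -5) repeated.
step 8: apply (-1, -5) → u=-4, v=-40
step 9: apply (+3, -5) → u=-1, v=-45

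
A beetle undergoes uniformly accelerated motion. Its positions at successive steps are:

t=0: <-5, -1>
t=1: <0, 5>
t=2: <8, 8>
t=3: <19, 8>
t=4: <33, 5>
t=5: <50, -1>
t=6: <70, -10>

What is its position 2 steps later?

<119, -37>

First differences are <+5, +6>, <+8, +3>, <+11, +0>, <+14, -3>, <+17, -6>, <+20, -9>; their common second difference is <+3, -3> (constant acceleration).
step 7: <70, -10> + <+23, -12> → <93, -22>
step 8: <93, -22> + <+26, -15> → <119, -37>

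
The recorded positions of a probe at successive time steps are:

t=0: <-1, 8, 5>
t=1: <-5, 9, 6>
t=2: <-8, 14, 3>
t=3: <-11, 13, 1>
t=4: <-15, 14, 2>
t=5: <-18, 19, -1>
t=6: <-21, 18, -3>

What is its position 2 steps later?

<-28, 24, -5>

Step-to-step displacements: <-4, +1, +1>, <-3, +5, -3>, <-3, -1, -2>, <-4, +1, +1>, <-3, +5, -3>, <-3, -1, -2> — a repeating cycle of length 3.
step 7: apply <-4, +1, +1> → <-25, 19, -2>
step 8: apply <-3, +5, -3> → <-28, 24, -5>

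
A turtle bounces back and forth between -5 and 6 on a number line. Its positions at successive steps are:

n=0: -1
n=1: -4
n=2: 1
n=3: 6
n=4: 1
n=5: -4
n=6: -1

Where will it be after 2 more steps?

3

The value travels 5 per step and bounces off the walls at -5 and 6.
  step 7: -1 → 4
  step 8: 4 → 3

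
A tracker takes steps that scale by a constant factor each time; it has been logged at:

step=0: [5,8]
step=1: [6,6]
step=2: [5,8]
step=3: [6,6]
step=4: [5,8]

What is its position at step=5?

Step-to-step displacements: [+1,-2], [-1,+2], [+1,-2], [-1,+2]; each is -1× the previous.
step 5: [5,8] + [+1,-2] → [6,6]

[6,6]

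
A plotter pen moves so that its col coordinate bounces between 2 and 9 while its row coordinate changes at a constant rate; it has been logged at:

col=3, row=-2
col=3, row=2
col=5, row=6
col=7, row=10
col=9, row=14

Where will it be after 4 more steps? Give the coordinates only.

col=3, row=30

The col coordinate travels 2 per step and bounces off the walls at 2 and 9.
  step 5: 9 → 7
  step 6: 7 → 5
  step 7: 5 → 3
  step 8: 3 → 3
The row coordinate changes by +4 each step: at step 8 it is 30.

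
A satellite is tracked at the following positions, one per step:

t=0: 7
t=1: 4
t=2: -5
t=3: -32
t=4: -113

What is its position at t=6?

-1085

The jumps are -3, -9, -27, -81 — a geometric progression with ratio 3.
step 5: -113 − 243 → -356
step 6: -356 − 729 → -1085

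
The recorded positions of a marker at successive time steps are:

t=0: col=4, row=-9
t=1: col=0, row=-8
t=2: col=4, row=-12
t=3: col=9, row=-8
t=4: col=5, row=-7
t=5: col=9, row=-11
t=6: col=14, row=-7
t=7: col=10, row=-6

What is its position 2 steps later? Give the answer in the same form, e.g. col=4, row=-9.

col=19, row=-6

Step-to-step displacements: (-4,+1), (+4,-4), (+5,+4), (-4,+1), (+4,-4), (+5,+4), (-4,+1) — a repeating cycle of length 3.
step 8: apply (+4,-4) → col=14, row=-10
step 9: apply (+5,+4) → col=19, row=-6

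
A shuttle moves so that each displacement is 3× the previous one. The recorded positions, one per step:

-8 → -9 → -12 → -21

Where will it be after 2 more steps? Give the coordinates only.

Consecutive displacements -1, -3, -9 scale by a factor of 3 each step.
step 4: -21 − 27 → -48
step 5: -48 − 81 → -129

-129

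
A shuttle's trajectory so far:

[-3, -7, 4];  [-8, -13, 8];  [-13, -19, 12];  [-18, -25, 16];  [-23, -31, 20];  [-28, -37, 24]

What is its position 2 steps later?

Each step adds [-5, -6, +4] to the position.
step 6: [-28, -37, 24] + [-5, -6, +4] → [-33, -43, 28]
step 7: [-33, -43, 28] + [-5, -6, +4] → [-38, -49, 32]

[-38, -49, 32]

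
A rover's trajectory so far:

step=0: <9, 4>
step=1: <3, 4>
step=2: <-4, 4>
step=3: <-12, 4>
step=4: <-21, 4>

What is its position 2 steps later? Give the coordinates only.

<-42, 4>

Taking differences between consecutive positions: <-6, +0>, <-7, +0>, <-8, +0>, <-9, +0>. These grow by <-1, +0> each step.
step 5: <-21, 4> + <-10, +0> → <-31, 4>
step 6: <-31, 4> + <-11, +0> → <-42, 4>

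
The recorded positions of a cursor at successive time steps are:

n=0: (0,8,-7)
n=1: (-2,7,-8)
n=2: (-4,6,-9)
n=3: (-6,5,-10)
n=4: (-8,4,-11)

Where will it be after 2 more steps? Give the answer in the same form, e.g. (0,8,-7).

Constant displacement of (-2,-1,-1) per step.
step 5: (-8,4,-11) + (-2,-1,-1) → (-10,3,-12)
step 6: (-10,3,-12) + (-2,-1,-1) → (-12,2,-13)

(-12,2,-13)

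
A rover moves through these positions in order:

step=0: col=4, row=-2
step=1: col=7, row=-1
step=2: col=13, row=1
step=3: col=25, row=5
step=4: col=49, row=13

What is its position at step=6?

col=193, row=61

Consecutive displacements (+3, +1), (+6, +2), (+12, +4), (+24, +8) scale by a factor of 2 each step.
step 5: col=49, row=13 + (+48, +16) → col=97, row=29
step 6: col=97, row=29 + (+96, +32) → col=193, row=61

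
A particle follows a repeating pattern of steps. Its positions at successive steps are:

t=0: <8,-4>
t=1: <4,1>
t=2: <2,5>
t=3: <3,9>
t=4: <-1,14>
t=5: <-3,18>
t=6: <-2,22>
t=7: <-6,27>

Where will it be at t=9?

Step-to-step displacements: <-4,+5>, <-2,+4>, <+1,+4>, <-4,+5>, <-2,+4>, <+1,+4>, <-4,+5> — a repeating cycle of length 3.
step 8: apply <-2,+4> → <-8,31>
step 9: apply <+1,+4> → <-7,35>

<-7,35>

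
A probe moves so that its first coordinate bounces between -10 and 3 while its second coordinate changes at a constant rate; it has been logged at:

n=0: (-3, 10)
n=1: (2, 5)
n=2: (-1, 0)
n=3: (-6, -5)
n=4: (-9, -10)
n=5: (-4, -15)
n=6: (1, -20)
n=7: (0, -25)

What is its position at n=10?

(-5, -40)

The first coordinate reflects between -10 and 3, moving 5 per step.
  step 8: 0 → -5
  step 9: -5 → -10
  step 10: -10 → -5
The second coordinate changes by -5 each step: at step 10 it is -40.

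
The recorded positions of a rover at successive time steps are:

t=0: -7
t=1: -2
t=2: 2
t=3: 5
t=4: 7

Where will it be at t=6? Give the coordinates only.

Taking differences between consecutive positions: +5, +4, +3, +2. These grow by -1 each step.
step 5: 7 + 1 → 8
step 6: 8 + 0 → 8

8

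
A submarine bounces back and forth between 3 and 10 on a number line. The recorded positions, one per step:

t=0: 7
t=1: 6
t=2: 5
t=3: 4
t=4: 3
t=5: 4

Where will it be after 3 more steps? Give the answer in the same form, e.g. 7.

7

The value travels 1 per step and bounces off the walls at 3 and 10.
  step 6: 4 → 5
  step 7: 5 → 6
  step 8: 6 → 7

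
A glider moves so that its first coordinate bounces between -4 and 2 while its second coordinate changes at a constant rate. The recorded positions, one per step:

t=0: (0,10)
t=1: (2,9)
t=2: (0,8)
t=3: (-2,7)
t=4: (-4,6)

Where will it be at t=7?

The first coordinate travels 2 per step and bounces off the walls at -4 and 2.
  step 5: -4 → -2
  step 6: -2 → 0
  step 7: 0 → 2
The second coordinate changes by -1 each step: at step 7 it is 3.

(2,3)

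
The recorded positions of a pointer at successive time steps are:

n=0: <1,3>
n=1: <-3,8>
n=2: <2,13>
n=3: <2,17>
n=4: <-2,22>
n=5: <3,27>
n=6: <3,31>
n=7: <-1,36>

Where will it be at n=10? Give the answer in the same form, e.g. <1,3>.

The moves between consecutive positions are <-4,+5>, <+5,+5>, <+0,+4>, <-4,+5>, <+5,+5>, <+0,+4>, <-4,+5>; they repeat the 3-cycle [<-4,+5>, <+5,+5>, <+0,+4>].
step 8: apply <+5,+5> → <4,41>
step 9: apply <+0,+4> → <4,45>
step 10: apply <-4,+5> → <0,50>

<0,50>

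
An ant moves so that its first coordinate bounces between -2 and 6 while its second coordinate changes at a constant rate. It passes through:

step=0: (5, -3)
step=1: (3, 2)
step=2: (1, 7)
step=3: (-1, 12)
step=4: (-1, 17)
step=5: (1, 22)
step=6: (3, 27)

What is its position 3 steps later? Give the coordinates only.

(3, 42)

The first coordinate reflects between -2 and 6, moving 2 per step.
  step 7: 3 → 5
  step 8: 5 → 5
  step 9: 5 → 3
The second coordinate changes by +5 each step: at step 9 it is 42.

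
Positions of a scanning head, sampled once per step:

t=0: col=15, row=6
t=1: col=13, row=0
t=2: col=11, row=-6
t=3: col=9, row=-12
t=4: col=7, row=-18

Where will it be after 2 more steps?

col=3, row=-30

Each step adds (-2, -6) to the position.
step 5: col=7, row=-18 + (-2, -6) → col=5, row=-24
step 6: col=5, row=-24 + (-2, -6) → col=3, row=-30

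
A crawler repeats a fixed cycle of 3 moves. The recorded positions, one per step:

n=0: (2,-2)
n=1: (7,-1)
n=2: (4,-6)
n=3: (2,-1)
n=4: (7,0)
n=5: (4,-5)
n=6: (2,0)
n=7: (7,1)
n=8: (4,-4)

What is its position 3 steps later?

(4,-3)

The moves between consecutive positions are (+5,+1), (-3,-5), (-2,+5), (+5,+1), (-3,-5), (-2,+5), (+5,+1), (-3,-5); they repeat the 3-cycle [(+5,+1), (-3,-5), (-2,+5)].
step 9: apply (-2,+5) → (2,1)
step 10: apply (+5,+1) → (7,2)
step 11: apply (-3,-5) → (4,-3)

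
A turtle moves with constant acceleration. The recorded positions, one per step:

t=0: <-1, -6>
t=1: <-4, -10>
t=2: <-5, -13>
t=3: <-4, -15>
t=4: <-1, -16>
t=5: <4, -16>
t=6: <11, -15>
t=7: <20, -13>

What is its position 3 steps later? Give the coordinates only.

Successive displacements: <-3, -4>, <-1, -3>, <+1, -2>, <+3, -1>, <+5, +0>, <+7, +1>, <+9, +2> — each changes by <+2, +1>.
step 8: <20, -13> + <+11, +3> → <31, -10>
step 9: <31, -10> + <+13, +4> → <44, -6>
step 10: <44, -6> + <+15, +5> → <59, -1>

<59, -1>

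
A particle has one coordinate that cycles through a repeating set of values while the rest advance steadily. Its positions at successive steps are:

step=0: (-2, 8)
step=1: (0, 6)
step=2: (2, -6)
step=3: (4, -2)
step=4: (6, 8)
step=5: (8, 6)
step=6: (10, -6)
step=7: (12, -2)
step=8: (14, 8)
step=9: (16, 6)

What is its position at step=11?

First: linear, +2 per step → 20 at step 11.
Second: cycles through 8, 6, -6, -2 every 4 steps. Step 11 lands at position 3 of the cycle → -2.

(20, -2)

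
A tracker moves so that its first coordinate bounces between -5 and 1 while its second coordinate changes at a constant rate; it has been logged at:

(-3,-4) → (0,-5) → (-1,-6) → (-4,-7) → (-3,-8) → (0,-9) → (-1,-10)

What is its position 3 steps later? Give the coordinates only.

The first coordinate reflects between -5 and 1, moving 3 per step.
  step 7: -1 → -4
  step 8: -4 → -3
  step 9: -3 → 0
The second coordinate changes by -1 each step: at step 9 it is -13.

(0,-13)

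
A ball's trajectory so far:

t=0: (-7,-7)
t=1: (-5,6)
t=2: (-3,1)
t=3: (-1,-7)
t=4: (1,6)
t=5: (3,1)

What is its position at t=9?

First: linear, +2 per step → 11 at step 9.
Second: cycles through -7, 6, 1 every 3 steps. Step 9 lands at position 0 of the cycle → -7.

(11,-7)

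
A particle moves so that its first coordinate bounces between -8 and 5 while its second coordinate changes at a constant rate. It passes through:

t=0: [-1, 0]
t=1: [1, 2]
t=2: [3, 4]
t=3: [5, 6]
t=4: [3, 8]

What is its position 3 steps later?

[-3, 14]

The first coordinate travels 2 per step and bounces off the walls at -8 and 5.
  step 5: 3 → 1
  step 6: 1 → -1
  step 7: -1 → -3
The second coordinate changes by +2 each step: at step 7 it is 14.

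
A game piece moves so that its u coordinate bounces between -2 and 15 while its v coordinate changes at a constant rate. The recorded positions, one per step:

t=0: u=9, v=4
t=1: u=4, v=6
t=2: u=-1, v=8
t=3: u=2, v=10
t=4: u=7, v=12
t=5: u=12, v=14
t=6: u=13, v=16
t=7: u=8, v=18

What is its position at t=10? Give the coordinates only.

u=3, v=24

The u coordinate travels 5 per step and bounces off the walls at -2 and 15.
  step 8: 8 → 3
  step 9: 3 → -2
  step 10: -2 → 3
The v coordinate changes by +2 each step: at step 10 it is 24.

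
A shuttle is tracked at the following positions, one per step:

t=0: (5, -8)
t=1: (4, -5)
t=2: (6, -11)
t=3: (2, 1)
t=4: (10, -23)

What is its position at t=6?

(26, -71)

Consecutive displacements (-1, +3), (+2, -6), (-4, +12), (+8, -24) scale by a factor of -2 each step.
step 5: (10, -23) + (-16, +48) → (-6, 25)
step 6: (-6, 25) + (+32, -96) → (26, -71)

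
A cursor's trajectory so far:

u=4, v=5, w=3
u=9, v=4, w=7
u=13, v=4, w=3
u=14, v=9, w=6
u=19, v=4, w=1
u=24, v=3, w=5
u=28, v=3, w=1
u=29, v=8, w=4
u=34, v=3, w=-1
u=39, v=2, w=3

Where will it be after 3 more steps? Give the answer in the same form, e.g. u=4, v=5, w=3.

u=49, v=2, w=-3

Step-to-step displacements: (+5, -1, +4), (+4, +0, -4), (+1, +5, +3), (+5, -5, -5), (+5, -1, +4), (+4, +0, -4), (+1, +5, +3), (+5, -5, -5), (+5, -1, +4) — a repeating cycle of length 4.
step 10: apply (+4, +0, -4) → u=43, v=2, w=-1
step 11: apply (+1, +5, +3) → u=44, v=7, w=2
step 12: apply (+5, -5, -5) → u=49, v=2, w=-3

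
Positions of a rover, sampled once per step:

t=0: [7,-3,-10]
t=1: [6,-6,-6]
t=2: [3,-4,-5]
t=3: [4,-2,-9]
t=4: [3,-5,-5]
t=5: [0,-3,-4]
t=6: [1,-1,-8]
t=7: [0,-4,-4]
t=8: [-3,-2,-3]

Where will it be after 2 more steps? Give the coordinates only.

[-3,-3,-3]

The moves between consecutive positions are [-1,-3,+4], [-3,+2,+1], [+1,+2,-4], [-1,-3,+4], [-3,+2,+1], [+1,+2,-4], [-1,-3,+4], [-3,+2,+1]; they repeat the 3-cycle [[-1,-3,+4], [-3,+2,+1], [+1,+2,-4]].
step 9: apply [+1,+2,-4] → [-2,0,-7]
step 10: apply [-1,-3,+4] → [-3,-3,-3]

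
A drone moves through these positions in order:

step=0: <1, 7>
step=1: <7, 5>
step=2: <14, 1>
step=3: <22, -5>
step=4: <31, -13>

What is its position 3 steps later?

<64, -49>

First differences are <+6, -2>, <+7, -4>, <+8, -6>, <+9, -8>; their common second difference is <+1, -2> (constant acceleration).
step 5: <31, -13> + <+10, -10> → <41, -23>
step 6: <41, -23> + <+11, -12> → <52, -35>
step 7: <52, -35> + <+12, -14> → <64, -49>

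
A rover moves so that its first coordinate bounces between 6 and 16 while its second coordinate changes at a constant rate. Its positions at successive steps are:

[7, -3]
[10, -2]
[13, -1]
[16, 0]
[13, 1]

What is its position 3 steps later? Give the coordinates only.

The first coordinate reflects between 6 and 16, moving 3 per step.
  step 5: 13 → 10
  step 6: 10 → 7
  step 7: 7 → 8
The second coordinate changes by +1 each step: at step 7 it is 4.

[8, 4]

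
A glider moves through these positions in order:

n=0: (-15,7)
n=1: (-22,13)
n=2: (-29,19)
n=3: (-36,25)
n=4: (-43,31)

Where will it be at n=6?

(-57,43)

The position changes by (-7,+6) every step.
step 5: (-43,31) + (-7,+6) → (-50,37)
step 6: (-50,37) + (-7,+6) → (-57,43)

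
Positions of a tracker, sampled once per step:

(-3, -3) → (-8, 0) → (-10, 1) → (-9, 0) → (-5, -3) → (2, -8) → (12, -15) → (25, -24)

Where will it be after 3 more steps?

(82, -63)

First differences are (-5, +3), (-2, +1), (+1, -1), (+4, -3), (+7, -5), (+10, -7), (+13, -9); their common second difference is (+3, -2) (constant acceleration).
step 8: (25, -24) + (+16, -11) → (41, -35)
step 9: (41, -35) + (+19, -13) → (60, -48)
step 10: (60, -48) + (+22, -15) → (82, -63)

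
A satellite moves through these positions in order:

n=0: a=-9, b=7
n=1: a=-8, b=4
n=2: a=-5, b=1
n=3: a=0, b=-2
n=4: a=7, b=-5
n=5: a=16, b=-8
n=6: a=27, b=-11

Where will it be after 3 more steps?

a=72, b=-20

Taking differences between consecutive positions: (+1,-3), (+3,-3), (+5,-3), (+7,-3), (+9,-3), (+11,-3). These grow by (+2,+0) each step.
step 7: a=27, b=-11 + (+13,-3) → a=40, b=-14
step 8: a=40, b=-14 + (+15,-3) → a=55, b=-17
step 9: a=55, b=-17 + (+17,-3) → a=72, b=-20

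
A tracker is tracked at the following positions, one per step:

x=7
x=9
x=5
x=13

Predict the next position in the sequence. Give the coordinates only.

The jumps are +2, -4, +8 — a geometric progression with ratio -2.
step 4: 13 − 16 → x=-3

x=-3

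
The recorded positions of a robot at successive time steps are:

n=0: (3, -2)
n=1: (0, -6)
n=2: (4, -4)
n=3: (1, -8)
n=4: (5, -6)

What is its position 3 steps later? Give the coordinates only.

(3, -12)

Step-to-step displacements: (-3, -4), (+4, +2), (-3, -4), (+4, +2) — a repeating cycle of length 2.
step 5: apply (-3, -4) → (2, -10)
step 6: apply (+4, +2) → (6, -8)
step 7: apply (-3, -4) → (3, -12)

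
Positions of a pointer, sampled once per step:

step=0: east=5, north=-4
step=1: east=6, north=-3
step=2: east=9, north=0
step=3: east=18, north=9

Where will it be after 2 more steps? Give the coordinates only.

The jumps are (+1,+1), (+3,+3), (+9,+9) — a geometric progression with ratio 3.
step 4: east=18, north=9 + (+27,+27) → east=45, north=36
step 5: east=45, north=36 + (+81,+81) → east=126, north=117

east=126, north=117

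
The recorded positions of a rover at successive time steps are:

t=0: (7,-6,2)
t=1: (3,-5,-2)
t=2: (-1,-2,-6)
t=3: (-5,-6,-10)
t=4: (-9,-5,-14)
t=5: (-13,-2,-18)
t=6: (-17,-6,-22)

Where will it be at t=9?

First: linear, -4 per step → -29 at step 9.
Second: cycles through -6, -5, -2 every 3 steps. Step 9 lands at position 0 of the cycle → -6.
Third: linear, -4 per step → -34 at step 9.

(-29,-6,-34)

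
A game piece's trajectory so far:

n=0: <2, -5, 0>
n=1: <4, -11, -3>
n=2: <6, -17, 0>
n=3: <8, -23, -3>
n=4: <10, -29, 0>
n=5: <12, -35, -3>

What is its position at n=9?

<20, -59, -3>

The first coordinate changes by +2 each step, so at step 9 it is 2 + 9·(2) = 20.
The second coordinate changes by -6 each step, so at step 9 it is -5 + 9·(-6) = -59.
The third coordinate repeats the cycle [0, -3] with period 2; step 9 mod 2 = 1, giving -3.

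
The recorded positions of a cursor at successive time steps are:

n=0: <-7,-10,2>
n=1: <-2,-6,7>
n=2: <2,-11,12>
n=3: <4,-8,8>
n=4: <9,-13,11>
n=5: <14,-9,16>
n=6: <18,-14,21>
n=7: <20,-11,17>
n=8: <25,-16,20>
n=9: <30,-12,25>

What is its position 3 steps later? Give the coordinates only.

<41,-19,29>

The moves between consecutive positions are <+5,+4,+5>, <+4,-5,+5>, <+2,+3,-4>, <+5,-5,+3>, <+5,+4,+5>, <+4,-5,+5>, <+2,+3,-4>, <+5,-5,+3>, <+5,+4,+5>; they repeat the 4-cycle [<+5,+4,+5>, <+4,-5,+5>, <+2,+3,-4>, <+5,-5,+3>].
step 10: apply <+4,-5,+5> → <34,-17,30>
step 11: apply <+2,+3,-4> → <36,-14,26>
step 12: apply <+5,-5,+3> → <41,-19,29>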